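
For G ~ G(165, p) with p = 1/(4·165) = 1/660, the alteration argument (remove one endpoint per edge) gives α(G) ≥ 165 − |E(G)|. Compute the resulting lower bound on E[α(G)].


E[|E(G)|] = C(165, 2)·p = 13530 · (1/660) = 41/2.
E[α(G)] ≥ n − E[|E(G)|] = 165 − 41/2 = 289/2.
Numerically: ≈ 144.5000.
(This is only a lower bound; the true E[α(G)] may be larger.)

E[α(G)] ≥ 289/2 ≈ 144.5000.


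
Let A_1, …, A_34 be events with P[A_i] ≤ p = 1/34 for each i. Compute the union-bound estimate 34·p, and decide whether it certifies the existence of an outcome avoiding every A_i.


Union bound: P[∪_{i=1}^{34} A_i] ≤ Σ_i P[A_i] ≤ 34·p = 34·(1/34) = 1.
Numerically: 1 ≈ 1.0000.
Is 1 < 1? NO.
Since the bound 1 is ≥ 1, the union bound is uninformative here; it does NOT by itself certify existence.

34·p = 1 ≈ 1.0000; existence NOT certified by the union bound.


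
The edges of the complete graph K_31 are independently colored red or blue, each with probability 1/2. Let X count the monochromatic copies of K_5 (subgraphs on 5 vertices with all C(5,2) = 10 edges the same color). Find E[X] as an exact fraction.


Let X = Σ_S X_S over the C(31, 5) = 169911 subsets S of size 5, where X_S = 1 if the K_5 on S is monochromatic.
For a fixed S, the K_5 on S has C(5, 2) = 10 edges. P[all 10 edges red] = (1/2)^10, and likewise for blue, so P[monochromatic] = 2·(1/2)^10 = 2^{1 − 10} = 1/512.
By linearity of expectation: E[X] = C(31, 5) · 2^{1 − 10} = 169911 · 1/512 = 169911/512.
Numerically: E[X] ≈ 331.8574.

E[X] = C(31,5)·2^(1−C(5,2)) = 169911/512 ≈ 331.8574.


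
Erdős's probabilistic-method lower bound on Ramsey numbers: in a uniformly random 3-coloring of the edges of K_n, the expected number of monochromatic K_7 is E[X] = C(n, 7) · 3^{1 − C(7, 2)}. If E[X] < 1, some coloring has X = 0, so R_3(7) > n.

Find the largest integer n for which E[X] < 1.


We need C(n, 7) · 3^{1 − 21} < 1, i.e. C(n, 7) < 3^{21 − 1} = 3486784401.
Check values of n near the boundary:
  n = 77: C(77, 7) = 2404808340; 2404808340 < 3486784401? YES
  n = 78: C(78, 7) = 2641902120; 2641902120 < 3486784401? YES
  n = 79: C(79, 7) = 2898753715; 2898753715 < 3486784401? YES
  n = 80: C(80, 7) = 3176716400; 3176716400 < 3486784401? YES
  n = 81: C(81, 7) = 3477216600; 3477216600 < 3486784401? YES
  n = 82: C(82, 7) = 3801756816; 3801756816 < 3486784401? NO
  n = 83: C(83, 7) = 4151918628; 4151918628 < 3486784401? NO
  n = 84: C(84, 7) = 4529365776; 4529365776 < 3486784401? NO
The largest n with C(n, 7) < 3486784401 is n = 81 (where E[X] = 42928600/43046721 ≈ 0.9973). Hence R_3(7) > 81, i.e. R_3(7) ≥ 82.

Largest n = 81; hence R_3(7) > 81.


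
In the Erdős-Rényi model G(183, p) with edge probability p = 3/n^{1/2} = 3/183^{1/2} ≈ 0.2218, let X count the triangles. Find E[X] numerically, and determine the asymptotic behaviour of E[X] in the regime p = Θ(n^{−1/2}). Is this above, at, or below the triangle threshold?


Number of potential triangles: C(183, 3) = 1004731.
Each occurs with probability p³ ≈ (0.2218)³ ≈ 1.090654e-02.
By linearity: E[X] = C(183, 3)·p³ ≈ 1004731 · 1.090654e-02 ≈ 10958.1422.
Since α = 1/2 < 1, p = c/n^{1/2} ≫ 1/n is above the triangle threshold p ~ 1/n. Asymptotically E[X] ~ (c³/6)·n^{3(1−α)} = (3³/6)·n^{1.5} → ∞; triangles are abundant w.h.p.

E[X] ≈ 10958.1422; in regime p = Θ(1/n^{1/2}) E[X] diverges (above the triangle threshold p ~ 1/n).


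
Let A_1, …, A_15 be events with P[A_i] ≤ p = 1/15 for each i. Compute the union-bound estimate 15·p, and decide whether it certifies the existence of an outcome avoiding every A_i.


Union bound: P[∪_{i=1}^{15} A_i] ≤ Σ_i P[A_i] ≤ 15·p = 15·(1/15) = 1.
Numerically: 1 ≈ 1.0000000.
Is 1 < 1? NO.
Since the bound 1 is ≥ 1, the union bound is uninformative here; it does NOT by itself certify existence.

15·p = 1 ≈ 1.0000000; existence NOT certified by the union bound.


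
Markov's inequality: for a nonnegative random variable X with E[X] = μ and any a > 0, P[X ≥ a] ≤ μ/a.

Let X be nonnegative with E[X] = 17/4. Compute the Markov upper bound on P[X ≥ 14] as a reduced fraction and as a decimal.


μ = E[X] = 17/4, a = 14.
Markov: P[X ≥ 14] ≤ μ/a = (17/4)/14 = 17/56.
Numerically: ≈ 0.303571.
(Since a = 14 > μ = 4.250000, the bound 17/56 is < 1 and informative.)

P[X ≥ 14] ≤ 17/56 ≈ 0.303571.


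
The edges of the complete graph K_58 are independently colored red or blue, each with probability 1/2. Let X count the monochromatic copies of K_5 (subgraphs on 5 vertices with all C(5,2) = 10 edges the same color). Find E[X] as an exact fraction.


Let X = Σ_S X_S over the C(58, 5) = 4582116 subsets S of size 5, where X_S = 1 if the K_5 on S is monochromatic.
For a fixed S, the K_5 on S has C(5, 2) = 10 edges. P[all 10 edges red] = (1/2)^10, and likewise for blue, so P[monochromatic] = 2·(1/2)^10 = 2^{1 − 10} = 1/512.
By linearity of expectation: E[X] = C(58, 5) · 2^{1 − 10} = 4582116 · 1/512 = 1145529/128.
Numerically: E[X] ≈ 8949.44531.

E[X] = C(58,5)·2^(1−C(5,2)) = 1145529/128 ≈ 8949.44531.


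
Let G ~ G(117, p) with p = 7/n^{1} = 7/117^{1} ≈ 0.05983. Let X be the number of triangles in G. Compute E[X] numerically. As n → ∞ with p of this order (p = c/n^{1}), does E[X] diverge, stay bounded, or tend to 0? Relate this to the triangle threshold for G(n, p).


Number of potential triangles: C(117, 3) = 260130.
Each occurs with probability p³ ≈ (0.05983)³ ≈ 2.141591e-04.
By linearity: E[X] = C(117, 3)·p³ ≈ 260130 · 2.141591e-04 ≈ 55.7092.
Here α = 1, so p = 7/n is exactly at the triangle threshold p ~ 1/n. Asymptotically E[X] → c³/6 = 7³/6 = 343/6 ≈ 57.1667, a bounded constant. In this regime the triangle count is asymptotically Poisson(c³/6).

E[X] ≈ 55.7092; in regime p = Θ(1/n^{1}) E[X] stays bounded (at the triangle threshold p ~ 1/n).


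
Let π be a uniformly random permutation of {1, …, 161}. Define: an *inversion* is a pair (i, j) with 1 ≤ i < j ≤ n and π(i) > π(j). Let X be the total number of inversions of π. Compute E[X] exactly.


Write X = Σ X_I over the C(161, 2) = 12880 pairs i < j, with X_I the indicator of one inversion.
There are 12880 indicators.
For each fixed pair i < j, the values π(i) and π(j) are two distinct elements of {1, …, 161} in uniformly random order; by symmetry P[π(i) > π(j)] = 1/2.
By linearity: E[X] = 12880 · (1/2) = C(161, 2) · (1/2) = 12880/2 = 6440 ≈ 6440.0000.

E[X] = 6440 = 6440.0000.


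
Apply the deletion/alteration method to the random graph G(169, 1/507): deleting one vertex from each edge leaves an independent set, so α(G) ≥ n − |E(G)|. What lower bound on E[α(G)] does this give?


E[|E(G)|] = C(169, 2)·p = 14196 · (1/507) = 28.
E[α(G)] ≥ n − E[|E(G)|] = 169 − 28 = 141.
Numerically: ≈ 141.0000.
(This is only a lower bound; the true E[α(G)] may be larger.)

E[α(G)] ≥ 141 ≈ 141.0000.


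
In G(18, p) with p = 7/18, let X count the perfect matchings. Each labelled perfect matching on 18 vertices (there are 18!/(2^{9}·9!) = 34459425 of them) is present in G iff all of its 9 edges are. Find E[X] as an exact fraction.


K_18 has 18!/(2^{9}·9!) = 34459425 labelled perfect matchings.
For each such perfect matching H, let X_H = 1 if all 9 edges of H are present in G. Then P[X_H = 1] = p^{9} = (7/18)^{9} = 40353607/198359290368.
By linearity: E[X] = Σ_H E[X_H] = 34459425 · p^{9} = 34459425 · 40353607/198359290368 = 17167433257975/2448880128.
Numerically: E[X] ≈ 7010.32.

E[X] = 34459425 · (7/18)^{9} = 17167433257975/2448880128 ≈ 7010.32.


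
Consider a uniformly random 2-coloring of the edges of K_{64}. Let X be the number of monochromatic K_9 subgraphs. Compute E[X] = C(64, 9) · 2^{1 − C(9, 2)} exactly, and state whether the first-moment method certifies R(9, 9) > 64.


E[X] = C(64, 9) · 2^{1 − 36} = 27540584512 · 2^{−35} = 27540584512/34359738368.
As a reduced fraction: E[X] = 430321633/536870912 ≈ 0.80154.
Is E[X] < 1? YES.
Since E[X] < 1, there exists a 2-coloring of K_{64} with no monochromatic K_9; hence R(9, 9) > 64.

E[X] = 430321633/536870912 ≈ 0.80154; E[X] < 1, so R(9, 9) > 64.


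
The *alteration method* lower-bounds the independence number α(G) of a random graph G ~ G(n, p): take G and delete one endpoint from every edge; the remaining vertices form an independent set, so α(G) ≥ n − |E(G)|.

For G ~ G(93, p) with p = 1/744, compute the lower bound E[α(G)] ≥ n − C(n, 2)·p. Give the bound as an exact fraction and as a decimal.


E[|E(G)|] = C(93, 2)·p = 4278 · (1/744) = 23/4.
E[α(G)] ≥ n − E[|E(G)|] = 93 − 23/4 = 349/4.
Numerically: ≈ 87.25000.
(This is only a lower bound; the true E[α(G)] may be larger.)

E[α(G)] ≥ 349/4 ≈ 87.25000.


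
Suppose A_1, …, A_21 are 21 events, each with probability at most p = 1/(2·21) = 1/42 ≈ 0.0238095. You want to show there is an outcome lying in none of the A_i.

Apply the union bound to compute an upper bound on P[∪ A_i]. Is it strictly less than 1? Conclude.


Union bound: P[∪_{i=1}^{21} A_i] ≤ Σ_i P[A_i] ≤ 21·p = 21·(1/42) = 1/2.
Numerically: 1/2 ≈ 0.5000000.
Is 1/2 < 1? YES.
Since P[∪ A_i] ≤ 1/2 < 1, the complement has P[∩ A_i^c] ≥ 1 − 1/2 = 1/2 > 0, so some outcome avoids every A_i.

21·p = 1/2 ≈ 0.5000000; existence CERTIFIED by the union bound.


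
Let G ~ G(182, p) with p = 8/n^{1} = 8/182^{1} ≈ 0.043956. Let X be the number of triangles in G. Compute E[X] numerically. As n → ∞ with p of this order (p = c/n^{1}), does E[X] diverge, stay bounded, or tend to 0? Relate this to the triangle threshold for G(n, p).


Number of potential triangles: C(182, 3) = 988260.
Each occurs with probability p³ ≈ (0.043956)³ ≈ 8.49289583e-05.
By linearity: E[X] = C(182, 3)·p³ ≈ 988260 · 8.49289583e-05 ≈ 83.931892.
Here α = 1, so p = 8/n is exactly at the triangle threshold p ~ 1/n. Asymptotically E[X] → c³/6 = 8³/6 = 256/3 ≈ 85.333333, a bounded constant. In this regime the triangle count is asymptotically Poisson(c³/6).

E[X] ≈ 83.931892; in regime p = Θ(1/n^{1}) E[X] stays bounded (at the triangle threshold p ~ 1/n).


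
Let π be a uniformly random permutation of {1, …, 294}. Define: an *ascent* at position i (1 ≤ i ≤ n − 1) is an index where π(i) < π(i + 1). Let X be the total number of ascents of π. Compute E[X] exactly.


Write X = Σ X_I over i = 1, …, 293, with X_I the indicator of one ascent.
There are 293 indicators.
For each fixed i, the pair (π(i), π(i+1)) is a uniformly random ordered pair of distinct values from {1, …, 294}; by symmetry P[π(i) < π(i+1)] = 1/2.
By linearity: E[X] = 293 · (1/2) = (294 − 1) · (1/2) = 293/2 ≈ 146.5000.

E[X] = 293/2 = 146.5000.


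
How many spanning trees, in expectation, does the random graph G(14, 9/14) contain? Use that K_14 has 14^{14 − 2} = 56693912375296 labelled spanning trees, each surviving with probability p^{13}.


K_14 has 14^{14 − 2} = 56693912375296 labelled spanning trees.
For each such spanning tree H, let X_H = 1 if all 13 edges of H are present in G. Then P[X_H = 1] = p^{13} = (9/14)^{13} = 2541865828329/793714773254144.
Summing the indicators: E[X] = Σ_H E[X_H] = 56693912375296 · p^{13} = 56693912375296 · 2541865828329/793714773254144 = 2541865828329/14.
Numerically: E[X] ≈ 1.81562e+11.

E[X] = 56693912375296 · (9/14)^{13} = 2541865828329/14 ≈ 1.81562e+11.


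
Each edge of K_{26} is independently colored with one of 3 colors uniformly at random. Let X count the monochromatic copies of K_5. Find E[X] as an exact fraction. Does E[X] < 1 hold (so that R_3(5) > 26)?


E[X] = C(26, 5) · 3^{1 − 10} = 65780 · 3^{−9} = 65780/19683.
As a reduced fraction: E[X] = 65780/19683 ≈ 3.342.
Is E[X] < 1? NO.
Since E[X] ≥ 1, the first-moment bound is inconclusive at n = 26; it does NOT by itself certify R_3(5) > 26.

E[X] = 65780/19683 ≈ 3.342; E[X] ≥ 1; first-moment method inconclusive here.


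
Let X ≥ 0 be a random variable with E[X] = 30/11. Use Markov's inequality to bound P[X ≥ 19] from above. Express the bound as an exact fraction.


μ = E[X] = 30/11, a = 19.
Markov: P[X ≥ 19] ≤ μ/a = (30/11)/19 = 30/209.
Numerically: ≈ 0.14354.
(Since a = 19 > μ = 2.72727, the bound 30/209 is < 1 and informative.)

P[X ≥ 19] ≤ 30/209 ≈ 0.14354.


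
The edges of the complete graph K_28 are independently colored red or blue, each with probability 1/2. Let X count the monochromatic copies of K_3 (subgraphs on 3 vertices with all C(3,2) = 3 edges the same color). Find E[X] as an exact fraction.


Let X = Σ_S X_S over the C(28, 3) = 3276 subsets S of size 3, where X_S = 1 if the K_3 on S is monochromatic.
For a fixed S, the K_3 on S has C(3, 2) = 3 edges. P[all 3 edges red] = (1/2)^3, and likewise for blue, so P[monochromatic] = 2·(1/2)^3 = 2^{1 − 3} = 1/4.
Summing: E[X] = C(28, 3) · 2^{1 − 3} = 3276 · 1/4 = 819.
Numerically: E[X] ≈ 819.00000.

E[X] = C(28,3)·2^(1−C(3,2)) = 819 ≈ 819.00000.


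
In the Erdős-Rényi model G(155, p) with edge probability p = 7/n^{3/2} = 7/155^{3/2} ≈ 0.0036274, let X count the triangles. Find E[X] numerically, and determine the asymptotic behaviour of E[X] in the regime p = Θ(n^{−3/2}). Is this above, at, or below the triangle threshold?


Number of potential triangles: C(155, 3) = 608685.
Each occurs with probability p³ ≈ (0.0036274)³ ≈ 4.7731104e-08.
By linearity: E[X] = C(155, 3)·p³ ≈ 608685 · 4.7731104e-08 ≈ 0.02905.
Since α = 3/2 > 1, p = c/n^{3/2} = o(1/n) is below the triangle threshold p ~ 1/n. Asymptotically E[X] ~ (c³/6)·n^{3(1−α)} = (7³/6)·n^{-1.5} → 0, so by Markov's inequality G has no triangles w.h.p.

E[X] ≈ 0.02905; in regime p = Θ(1/n^{3/2}) E[X] tends to 0 (below the triangle threshold p ~ 1/n).


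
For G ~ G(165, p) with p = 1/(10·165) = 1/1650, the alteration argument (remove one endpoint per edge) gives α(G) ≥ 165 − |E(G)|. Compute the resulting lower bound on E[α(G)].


E[|E(G)|] = C(165, 2)·p = 13530 · (1/1650) = 41/5.
E[α(G)] ≥ n − E[|E(G)|] = 165 − 41/5 = 784/5.
Numerically: ≈ 156.800.
(This is only a lower bound; the true E[α(G)] may be larger.)

E[α(G)] ≥ 784/5 ≈ 156.800.


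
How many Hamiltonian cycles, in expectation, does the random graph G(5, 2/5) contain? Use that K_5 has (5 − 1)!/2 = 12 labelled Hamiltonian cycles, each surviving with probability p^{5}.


K_5 has (5 − 1)!/2 = 12 labelled Hamiltonian cycles.
For each such Hamiltonian cycle H, let X_H = 1 if all 5 edges of H are present in G. Then P[X_H = 1] = p^{5} = (2/5)^{5} = 32/3125.
By linearity: E[X] = Σ_H E[X_H] = 12 · p^{5} = 12 · 32/3125 = 384/3125.
Numerically: E[X] ≈ 0.12288.

E[X] = 12 · (2/5)^{5} = 384/3125 ≈ 0.12288.


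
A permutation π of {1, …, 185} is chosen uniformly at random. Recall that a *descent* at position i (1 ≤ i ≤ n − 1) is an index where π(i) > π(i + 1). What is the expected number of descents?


Write X = Σ X_I over i = 1, …, 184, with X_I the indicator of one descent.
There are 184 indicators.
For each fixed i, the pair (π(i), π(i+1)) is a uniformly random ordered pair of distinct values from {1, …, 185}; by symmetry P[π(i) > π(i+1)] = 1/2.
By linearity: E[X] = 184 · (1/2) = (185 − 1) · (1/2) = 92 ≈ 92.0000.

E[X] = 92 = 92.0000.


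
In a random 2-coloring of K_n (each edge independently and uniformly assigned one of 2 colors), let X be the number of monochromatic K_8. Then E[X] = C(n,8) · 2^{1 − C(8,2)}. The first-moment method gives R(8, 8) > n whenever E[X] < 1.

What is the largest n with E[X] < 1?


We need C(n, 8) · 2^{1 − 28} < 1, i.e. C(n, 8) < 2^{28 − 1} = 134217728.
Check values of n near the boundary:
  n = 41: C(41, 8) = 95548245; 95548245 < 134217728? YES
  n = 42: C(42, 8) = 118030185; 118030185 < 134217728? YES
  n = 43: C(43, 8) = 145008513; 145008513 < 134217728? NO
  n = 44: C(44, 8) = 177232627; 177232627 < 134217728? NO
The largest n with C(n, 8) < 134217728 is n = 42 (where E[X] = 118030185/134217728 ≈ 0.879393). Hence R(8, 8) > 42, i.e. R(8, 8) ≥ 43.

Largest n = 42; hence R(8, 8) > 42.


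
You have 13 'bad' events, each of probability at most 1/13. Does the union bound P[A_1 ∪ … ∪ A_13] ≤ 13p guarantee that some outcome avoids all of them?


Union bound: P[∪_{i=1}^{13} A_i] ≤ Σ_i P[A_i] ≤ 13·p = 13·(1/13) = 1.
Numerically: 1 ≈ 1.000.
Is 1 < 1? NO.
Since the bound 1 is ≥ 1, the union bound is uninformative here; it does NOT by itself certify existence.

13·p = 1 ≈ 1.000; existence NOT certified by the union bound.


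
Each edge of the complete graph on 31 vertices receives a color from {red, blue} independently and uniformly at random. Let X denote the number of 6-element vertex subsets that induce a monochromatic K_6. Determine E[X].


Let X = Σ_S X_S over the C(31, 6) = 736281 subsets S of size 6, where X_S = 1 if the K_6 on S is monochromatic.
For a fixed S, the K_6 on S has C(6, 2) = 15 edges. P[all 15 edges red] = (1/2)^15, and likewise for blue, so P[monochromatic] = 2·(1/2)^15 = 2^{1 − 15} = 1/16384.
Summing: E[X] = C(31, 6) · 2^{1 − 15} = 736281 · 1/16384 = 736281/16384.
Numerically: E[X] ≈ 44.9390.

E[X] = C(31,6)·2^(1−C(6,2)) = 736281/16384 ≈ 44.9390.


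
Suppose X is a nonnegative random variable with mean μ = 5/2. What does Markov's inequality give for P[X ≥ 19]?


μ = E[X] = 5/2, a = 19.
Markov: P[X ≥ 19] ≤ μ/a = (5/2)/19 = 5/38.
Numerically: ≈ 0.132.
(Since a = 19 > μ = 2.500, the bound 5/38 is < 1 and informative.)

P[X ≥ 19] ≤ 5/38 ≈ 0.132.


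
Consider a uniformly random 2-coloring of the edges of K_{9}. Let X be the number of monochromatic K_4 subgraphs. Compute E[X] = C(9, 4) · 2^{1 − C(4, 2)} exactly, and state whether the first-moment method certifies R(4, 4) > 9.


E[X] = C(9, 4) · 2^{1 − 6} = 126 · 2^{−5} = 126/32.
As a reduced fraction: E[X] = 63/16 ≈ 3.9375000.
Is E[X] < 1? NO.
Since E[X] ≥ 1, the first-moment bound is inconclusive at n = 9; it does NOT by itself certify R(4, 4) > 9.

E[X] = 63/16 ≈ 3.9375000; E[X] ≥ 1; first-moment method inconclusive here.


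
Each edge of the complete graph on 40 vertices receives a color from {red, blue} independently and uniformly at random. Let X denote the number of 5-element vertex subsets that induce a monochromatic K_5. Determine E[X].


Let X = Σ_S X_S over the C(40, 5) = 658008 subsets S of size 5, where X_S = 1 if the K_5 on S is monochromatic.
For a fixed S, the K_5 on S has C(5, 2) = 10 edges. P[all 10 edges red] = (1/2)^10, and likewise for blue, so P[monochromatic] = 2·(1/2)^10 = 2^{1 − 10} = 1/512.
Summing: E[X] = C(40, 5) · 2^{1 − 10} = 658008 · 1/512 = 82251/64.
Numerically: E[X] ≈ 1285.1719.

E[X] = C(40,5)·2^(1−C(5,2)) = 82251/64 ≈ 1285.1719.


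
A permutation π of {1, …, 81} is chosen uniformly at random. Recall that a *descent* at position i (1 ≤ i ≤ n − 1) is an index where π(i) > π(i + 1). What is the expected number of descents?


Write X = Σ X_I over i = 1, …, 80, with X_I the indicator of one descent.
There are 80 indicators.
For each fixed i, the pair (π(i), π(i+1)) is a uniformly random ordered pair of distinct values from {1, …, 81}; by symmetry P[π(i) > π(i+1)] = 1/2.
By linearity: E[X] = 80 · (1/2) = (81 − 1) · (1/2) = 40 ≈ 40.00000.

E[X] = 40 = 40.00000.


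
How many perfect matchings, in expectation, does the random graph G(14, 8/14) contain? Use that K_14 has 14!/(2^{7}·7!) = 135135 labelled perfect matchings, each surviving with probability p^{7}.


K_14 has 14!/(2^{7}·7!) = 135135 labelled perfect matchings.
For each such perfect matching H, let X_H = 1 if all 7 edges of H are present in G. Then P[X_H = 1] = p^{7} = (4/7)^{7} = 16384/823543.
Summing the indicators: E[X] = Σ_H E[X_H] = 135135 · p^{7} = 135135 · 16384/823543 = 316293120/117649.
Numerically: E[X] ≈ 2688.45.

E[X] = 135135 · (4/7)^{7} = 316293120/117649 ≈ 2688.45.


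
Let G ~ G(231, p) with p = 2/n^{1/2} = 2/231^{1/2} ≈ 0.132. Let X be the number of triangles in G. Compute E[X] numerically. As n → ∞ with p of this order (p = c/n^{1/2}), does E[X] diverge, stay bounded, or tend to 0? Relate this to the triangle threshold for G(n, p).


Number of potential triangles: C(231, 3) = 2027795.
Each occurs with probability p³ ≈ (0.132)³ ≈ 2.27862e-03.
By linearity: E[X] = C(231, 3)·p³ ≈ 2027795 · 2.27862e-03 ≈ 4620.575.
Since α = 1/2 < 1, p = c/n^{1/2} ≫ 1/n is above the triangle threshold p ~ 1/n. Asymptotically E[X] ~ (c³/6)·n^{3(1−α)} = (2³/6)·n^{1.5} → ∞; triangles are abundant w.h.p.

E[X] ≈ 4620.575; in regime p = Θ(1/n^{1/2}) E[X] diverges (above the triangle threshold p ~ 1/n).


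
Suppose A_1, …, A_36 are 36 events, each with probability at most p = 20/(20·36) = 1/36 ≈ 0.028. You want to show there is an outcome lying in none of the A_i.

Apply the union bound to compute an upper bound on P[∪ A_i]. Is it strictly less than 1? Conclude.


Union bound: P[∪_{i=1}^{36} A_i] ≤ Σ_i P[A_i] ≤ 36·p = 36·(1/36) = 1.
Numerically: 1 ≈ 1.000.
Is 1 < 1? NO.
Since the bound 1 is ≥ 1, the union bound is uninformative here; it does NOT by itself certify existence.

36·p = 1 ≈ 1.000; existence NOT certified by the union bound.


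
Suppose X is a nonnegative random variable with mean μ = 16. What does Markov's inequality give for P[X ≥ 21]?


μ = E[X] = 16, a = 21.
Markov: P[X ≥ 21] ≤ μ/a = (16)/21 = 16/21.
Numerically: ≈ 0.7619.
(Since a = 21 > μ = 16.0000, the bound 16/21 is < 1 and informative.)

P[X ≥ 21] ≤ 16/21 ≈ 0.7619.


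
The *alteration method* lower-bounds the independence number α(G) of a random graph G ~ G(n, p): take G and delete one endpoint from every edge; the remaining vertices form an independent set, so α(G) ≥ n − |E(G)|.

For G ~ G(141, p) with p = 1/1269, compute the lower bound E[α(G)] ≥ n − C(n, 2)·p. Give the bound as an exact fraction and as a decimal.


E[|E(G)|] = C(141, 2)·p = 9870 · (1/1269) = 70/9.
E[α(G)] ≥ n − E[|E(G)|] = 141 − 70/9 = 1199/9.
Numerically: ≈ 133.222222.
(This is only a lower bound; the true E[α(G)] may be larger.)

E[α(G)] ≥ 1199/9 ≈ 133.222222.


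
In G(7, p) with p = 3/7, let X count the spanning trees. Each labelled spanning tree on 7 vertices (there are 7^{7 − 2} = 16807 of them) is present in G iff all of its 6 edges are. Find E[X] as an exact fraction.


K_7 has 7^{7 − 2} = 16807 labelled spanning trees.
For each such spanning tree H, let X_H = 1 if all 6 edges of H are present in G. Then P[X_H = 1] = p^{6} = (3/7)^{6} = 729/117649.
Summing the indicators: E[X] = Σ_H E[X_H] = 16807 · p^{6} = 16807 · 729/117649 = 729/7.
Numerically: E[X] ≈ 104.

E[X] = 16807 · (3/7)^{6} = 729/7 ≈ 104.


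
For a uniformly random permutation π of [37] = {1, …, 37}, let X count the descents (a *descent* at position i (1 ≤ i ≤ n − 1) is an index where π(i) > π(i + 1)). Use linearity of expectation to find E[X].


Write X = Σ X_I over i = 1, …, 36, with X_I the indicator of one descent.
There are 36 indicators.
For each fixed i, the pair (π(i), π(i+1)) is a uniformly random ordered pair of distinct values from {1, …, 37}; by symmetry P[π(i) > π(i+1)] = 1/2.
By linearity: E[X] = 36 · (1/2) = (37 − 1) · (1/2) = 18 ≈ 18.00000.

E[X] = 18 = 18.00000.


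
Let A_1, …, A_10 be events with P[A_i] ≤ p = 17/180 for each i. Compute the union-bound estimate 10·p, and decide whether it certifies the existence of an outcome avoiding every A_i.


Union bound: P[∪_{i=1}^{10} A_i] ≤ Σ_i P[A_i] ≤ 10·p = 10·(17/180) = 17/18.
Numerically: 17/18 ≈ 0.9444.
Is 17/18 < 1? YES.
Since P[∪ A_i] ≤ 17/18 < 1, the complement has P[∩ A_i^c] ≥ 1 − 17/18 = 1/18 > 0, so some outcome avoids every A_i.

10·p = 17/18 ≈ 0.9444; existence CERTIFIED by the union bound.


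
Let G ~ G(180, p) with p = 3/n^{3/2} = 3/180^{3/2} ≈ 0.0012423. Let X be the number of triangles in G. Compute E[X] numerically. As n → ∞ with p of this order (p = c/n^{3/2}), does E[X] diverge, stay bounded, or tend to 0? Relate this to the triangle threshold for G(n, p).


Number of potential triangles: C(180, 3) = 955860.
Each occurs with probability p³ ≈ (0.0012423)³ ≈ 1.9170679e-09.
By linearity: E[X] = C(180, 3)·p³ ≈ 955860 · 1.9170679e-09 ≈ 0.00183.
Since α = 3/2 > 1, p = c/n^{3/2} = o(1/n) is below the triangle threshold p ~ 1/n. Asymptotically E[X] ~ (c³/6)·n^{3(1−α)} = (3³/6)·n^{-1.5} → 0, so by Markov's inequality G has no triangles w.h.p.

E[X] ≈ 0.00183; in regime p = Θ(1/n^{3/2}) E[X] tends to 0 (below the triangle threshold p ~ 1/n).


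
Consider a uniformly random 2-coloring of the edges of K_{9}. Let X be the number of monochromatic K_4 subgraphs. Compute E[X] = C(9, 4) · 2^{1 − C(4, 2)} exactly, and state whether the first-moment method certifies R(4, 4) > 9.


E[X] = C(9, 4) · 2^{1 − 6} = 126 · 2^{−5} = 126/32.
As a reduced fraction: E[X] = 63/16 ≈ 3.9375000.
Is E[X] < 1? NO.
Since E[X] ≥ 1, the first-moment bound is inconclusive at n = 9; it does NOT by itself certify R(4, 4) > 9.

E[X] = 63/16 ≈ 3.9375000; E[X] ≥ 1; first-moment method inconclusive here.


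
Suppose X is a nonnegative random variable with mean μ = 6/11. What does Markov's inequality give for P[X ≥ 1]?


μ = E[X] = 6/11, a = 1.
Markov: P[X ≥ 1] ≤ μ/a = (6/11)/1 = 6/11.
Numerically: ≈ 0.545455.
(Since a = 1 > μ = 0.545455, the bound 6/11 is < 1 and informative.)

P[X ≥ 1] ≤ 6/11 ≈ 0.545455.


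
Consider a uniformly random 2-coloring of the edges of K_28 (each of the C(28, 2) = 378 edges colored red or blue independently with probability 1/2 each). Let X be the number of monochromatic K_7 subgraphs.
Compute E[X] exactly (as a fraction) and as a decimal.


Let X = Σ_S X_S over the C(28, 7) = 1184040 subsets S of size 7, where X_S = 1 if the K_7 on S is monochromatic.
For a fixed S, the K_7 on S has C(7, 2) = 21 edges. P[all 21 edges red] = (1/2)^21, and likewise for blue, so P[monochromatic] = 2·(1/2)^21 = 2^{1 − 21} = 1/1048576.
Summing: E[X] = C(28, 7) · 2^{1 − 21} = 1184040 · 1/1048576 = 148005/131072.
Numerically: E[X] ≈ 1.1292.

E[X] = C(28,7)·2^(1−C(7,2)) = 148005/131072 ≈ 1.1292.


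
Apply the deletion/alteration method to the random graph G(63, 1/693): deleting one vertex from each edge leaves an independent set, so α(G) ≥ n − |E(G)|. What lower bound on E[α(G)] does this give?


E[|E(G)|] = C(63, 2)·p = 1953 · (1/693) = 31/11.
E[α(G)] ≥ n − E[|E(G)|] = 63 − 31/11 = 662/11.
Numerically: ≈ 60.182.
(This is only a lower bound; the true E[α(G)] may be larger.)

E[α(G)] ≥ 662/11 ≈ 60.182.


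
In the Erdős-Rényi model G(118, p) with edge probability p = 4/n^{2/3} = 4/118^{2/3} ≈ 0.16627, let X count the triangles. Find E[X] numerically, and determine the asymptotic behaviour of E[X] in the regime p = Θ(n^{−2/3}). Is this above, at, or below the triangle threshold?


Number of potential triangles: C(118, 3) = 266916.
Each occurs with probability p³ ≈ (0.16627)³ ≈ 4.5963804e-03.
By linearity: E[X] = C(118, 3)·p³ ≈ 266916 · 4.5963804e-03 ≈ 1226.84746.
Since α = 2/3 < 1, p = c/n^{2/3} ≫ 1/n is above the triangle threshold p ~ 1/n. Asymptotically E[X] ~ (c³/6)·n^{3(1−α)} = (4³/6)·n^{1} → ∞; triangles are abundant w.h.p.

E[X] ≈ 1226.84746; in regime p = Θ(1/n^{2/3}) E[X] diverges (above the triangle threshold p ~ 1/n).


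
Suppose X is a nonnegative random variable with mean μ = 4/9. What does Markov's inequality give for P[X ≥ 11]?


μ = E[X] = 4/9, a = 11.
Markov: P[X ≥ 11] ≤ μ/a = (4/9)/11 = 4/99.
Numerically: ≈ 0.04040.
(Since a = 11 > μ = 0.44444, the bound 4/99 is < 1 and informative.)

P[X ≥ 11] ≤ 4/99 ≈ 0.04040.


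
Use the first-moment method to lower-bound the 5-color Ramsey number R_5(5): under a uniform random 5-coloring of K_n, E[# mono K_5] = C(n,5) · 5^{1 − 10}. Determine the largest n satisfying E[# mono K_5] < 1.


We need C(n, 5) · 5^{1 − 10} < 1, i.e. C(n, 5) < 5^{10 − 1} = 1953125.
Check values of n near the boundary:
  n = 47: C(47, 5) = 1533939; 1533939 < 1953125? YES
  n = 48: C(48, 5) = 1712304; 1712304 < 1953125? YES
  n = 49: C(49, 5) = 1906884; 1906884 < 1953125? YES
  n = 50: C(50, 5) = 2118760; 2118760 < 1953125? NO
  n = 51: C(51, 5) = 2349060; 2349060 < 1953125? NO
  n = 52: C(52, 5) = 2598960; 2598960 < 1953125? NO
The largest n with C(n, 5) < 1953125 is n = 49 (where E[X] = 1906884/1953125 ≈ 0.9763). Hence R_5(5) > 49, i.e. R_5(5) ≥ 50.

Largest n = 49; hence R_5(5) > 49.


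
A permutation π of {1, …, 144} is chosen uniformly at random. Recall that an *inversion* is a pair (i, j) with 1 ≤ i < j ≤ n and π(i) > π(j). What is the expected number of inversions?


Write X = Σ X_I over the C(144, 2) = 10296 pairs i < j, with X_I the indicator of one inversion.
There are 10296 indicators.
For each fixed pair i < j, the values π(i) and π(j) are two distinct elements of {1, …, 144} in uniformly random order; by symmetry P[π(i) > π(j)] = 1/2.
By linearity: E[X] = 10296 · (1/2) = C(144, 2) · (1/2) = 10296/2 = 5148 ≈ 5148.00000.

E[X] = 5148 = 5148.00000.


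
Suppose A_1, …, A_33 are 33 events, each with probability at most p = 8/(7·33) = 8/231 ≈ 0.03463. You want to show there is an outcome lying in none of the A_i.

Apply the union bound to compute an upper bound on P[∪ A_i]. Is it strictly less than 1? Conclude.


Union bound: P[∪_{i=1}^{33} A_i] ≤ Σ_i P[A_i] ≤ 33·p = 33·(8/231) = 8/7.
Numerically: 8/7 ≈ 1.14286.
Is 8/7 < 1? NO.
Since the bound 8/7 is ≥ 1, the union bound is uninformative here; it does NOT by itself certify existence.

33·p = 8/7 ≈ 1.14286; existence NOT certified by the union bound.


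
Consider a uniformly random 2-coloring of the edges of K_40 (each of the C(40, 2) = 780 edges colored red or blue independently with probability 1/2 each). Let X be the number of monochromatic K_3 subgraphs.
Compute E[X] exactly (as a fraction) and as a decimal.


Let X = Σ_S X_S over the C(40, 3) = 9880 subsets S of size 3, where X_S = 1 if the K_3 on S is monochromatic.
For a fixed S, the K_3 on S has C(3, 2) = 3 edges. P[all 3 edges red] = (1/2)^3, and likewise for blue, so P[monochromatic] = 2·(1/2)^3 = 2^{1 − 3} = 1/4.
By linearity: E[X] = C(40, 3) · 2^{1 − 3} = 9880 · 1/4 = 2470.
Numerically: E[X] ≈ 2470.000000.

E[X] = C(40,3)·2^(1−C(3,2)) = 2470 ≈ 2470.000000.


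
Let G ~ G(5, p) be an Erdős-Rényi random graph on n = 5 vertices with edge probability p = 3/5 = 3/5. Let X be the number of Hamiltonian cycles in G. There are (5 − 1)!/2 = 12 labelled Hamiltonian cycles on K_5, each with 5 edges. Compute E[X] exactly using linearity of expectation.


K_5 has (5 − 1)!/2 = 12 labelled Hamiltonian cycles.
For each such Hamiltonian cycle H, let X_H = 1 if all 5 edges of H are present in G. Then P[X_H = 1] = p^{5} = (3/5)^{5} = 243/3125.
By linearity: E[X] = Σ_H E[X_H] = 12 · p^{5} = 12 · 243/3125 = 2916/3125.
Numerically: E[X] ≈ 0.93312.

E[X] = 12 · (3/5)^{5} = 2916/3125 ≈ 0.93312.


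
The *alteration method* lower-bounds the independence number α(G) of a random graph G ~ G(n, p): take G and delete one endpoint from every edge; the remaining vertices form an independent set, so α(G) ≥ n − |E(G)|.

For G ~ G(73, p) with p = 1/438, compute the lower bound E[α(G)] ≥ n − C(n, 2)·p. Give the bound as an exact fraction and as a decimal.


E[|E(G)|] = C(73, 2)·p = 2628 · (1/438) = 6.
E[α(G)] ≥ n − E[|E(G)|] = 73 − 6 = 67.
Numerically: ≈ 67.000.
(This is only a lower bound; the true E[α(G)] may be larger.)

E[α(G)] ≥ 67 ≈ 67.000.


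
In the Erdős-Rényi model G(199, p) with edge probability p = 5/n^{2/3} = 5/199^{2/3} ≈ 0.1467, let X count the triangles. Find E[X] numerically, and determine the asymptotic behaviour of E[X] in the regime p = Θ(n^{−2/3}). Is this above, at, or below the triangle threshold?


Number of potential triangles: C(199, 3) = 1293699.
Each occurs with probability p³ ≈ (0.1467)³ ≈ 3.156486e-03.
By linearity: E[X] = C(199, 3)·p³ ≈ 1293699 · 3.156486e-03 ≈ 4083.5427.
Since α = 2/3 < 1, p = c/n^{2/3} ≫ 1/n is above the triangle threshold p ~ 1/n. Asymptotically E[X] ~ (c³/6)·n^{3(1−α)} = (5³/6)·n^{1} → ∞; triangles are abundant w.h.p.

E[X] ≈ 4083.5427; in regime p = Θ(1/n^{2/3}) E[X] diverges (above the triangle threshold p ~ 1/n).


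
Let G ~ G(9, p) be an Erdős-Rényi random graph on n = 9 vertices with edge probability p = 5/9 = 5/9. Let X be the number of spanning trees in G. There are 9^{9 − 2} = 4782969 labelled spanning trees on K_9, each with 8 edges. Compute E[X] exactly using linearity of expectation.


K_9 has 9^{9 − 2} = 4782969 labelled spanning trees.
For each such spanning tree H, let X_H = 1 if all 8 edges of H are present in G. Then P[X_H = 1] = p^{8} = (5/9)^{8} = 390625/43046721.
Summing the indicators: E[X] = Σ_H E[X_H] = 4782969 · p^{8} = 4782969 · 390625/43046721 = 390625/9.
Numerically: E[X] ≈ 4.34e+04.

E[X] = 4782969 · (5/9)^{8} = 390625/9 ≈ 4.34e+04.


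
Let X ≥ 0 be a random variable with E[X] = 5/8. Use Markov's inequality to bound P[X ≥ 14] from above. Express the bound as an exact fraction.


μ = E[X] = 5/8, a = 14.
Markov: P[X ≥ 14] ≤ μ/a = (5/8)/14 = 5/112.
Numerically: ≈ 0.0446.
(Since a = 14 > μ = 0.6250, the bound 5/112 is < 1 and informative.)

P[X ≥ 14] ≤ 5/112 ≈ 0.0446.


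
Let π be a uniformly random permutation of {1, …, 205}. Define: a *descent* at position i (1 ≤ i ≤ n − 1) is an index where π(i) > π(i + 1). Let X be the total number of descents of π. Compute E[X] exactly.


Write X = Σ X_I over i = 1, …, 204, with X_I the indicator of one descent.
There are 204 indicators.
For each fixed i, the pair (π(i), π(i+1)) is a uniformly random ordered pair of distinct values from {1, …, 205}; by symmetry P[π(i) > π(i+1)] = 1/2.
By linearity: E[X] = 204 · (1/2) = (205 − 1) · (1/2) = 102 ≈ 102.000.

E[X] = 102 = 102.000.


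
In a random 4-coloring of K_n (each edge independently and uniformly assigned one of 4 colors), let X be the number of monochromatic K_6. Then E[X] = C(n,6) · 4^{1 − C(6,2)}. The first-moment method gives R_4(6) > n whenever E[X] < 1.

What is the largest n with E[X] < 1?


We need C(n, 6) · 4^{1 − 15} < 1, i.e. C(n, 6) < 4^{15 − 1} = 268435456.
Check values of n near the boundary:
  n = 76: C(76, 6) = 218618940; 218618940 < 268435456? YES
  n = 77: C(77, 6) = 237093780; 237093780 < 268435456? YES
  n = 78: C(78, 6) = 256851595; 256851595 < 268435456? YES
  n = 79: C(79, 6) = 277962685; 277962685 < 268435456? NO
  n = 80: C(80, 6) = 300500200; 300500200 < 268435456? NO
  n = 81: C(81, 6) = 324540216; 324540216 < 268435456? NO
The largest n with C(n, 6) < 268435456 is n = 78 (where E[X] = 256851595/268435456 ≈ 0.9568468). Hence R_4(6) > 78, i.e. R_4(6) ≥ 79.

Largest n = 78; hence R_4(6) > 78.


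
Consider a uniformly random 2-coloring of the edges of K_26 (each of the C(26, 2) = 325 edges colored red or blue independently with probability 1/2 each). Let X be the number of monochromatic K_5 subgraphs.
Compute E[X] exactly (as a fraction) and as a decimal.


Let X = Σ_S X_S over the C(26, 5) = 65780 subsets S of size 5, where X_S = 1 if the K_5 on S is monochromatic.
For a fixed S, the K_5 on S has C(5, 2) = 10 edges. P[all 10 edges red] = (1/2)^10, and likewise for blue, so P[monochromatic] = 2·(1/2)^10 = 2^{1 − 10} = 1/512.
Summing: E[X] = C(26, 5) · 2^{1 − 10} = 65780 · 1/512 = 16445/128.
Numerically: E[X] ≈ 128.476562.

E[X] = C(26,5)·2^(1−C(5,2)) = 16445/128 ≈ 128.476562.


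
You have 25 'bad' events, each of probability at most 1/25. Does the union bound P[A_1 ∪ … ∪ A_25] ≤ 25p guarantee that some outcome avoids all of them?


Union bound: P[∪_{i=1}^{25} A_i] ≤ Σ_i P[A_i] ≤ 25·p = 25·(1/25) = 1.
Numerically: 1 ≈ 1.0000.
Is 1 < 1? NO.
Since the bound 1 is ≥ 1, the union bound is uninformative here; it does NOT by itself certify existence.

25·p = 1 ≈ 1.0000; existence NOT certified by the union bound.


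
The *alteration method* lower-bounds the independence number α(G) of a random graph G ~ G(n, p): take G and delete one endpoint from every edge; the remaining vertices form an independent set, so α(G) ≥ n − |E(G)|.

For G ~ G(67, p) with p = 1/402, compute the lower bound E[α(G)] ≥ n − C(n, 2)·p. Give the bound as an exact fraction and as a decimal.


E[|E(G)|] = C(67, 2)·p = 2211 · (1/402) = 11/2.
E[α(G)] ≥ n − E[|E(G)|] = 67 − 11/2 = 123/2.
Numerically: ≈ 61.5000.
(This is only a lower bound; the true E[α(G)] may be larger.)

E[α(G)] ≥ 123/2 ≈ 61.5000.


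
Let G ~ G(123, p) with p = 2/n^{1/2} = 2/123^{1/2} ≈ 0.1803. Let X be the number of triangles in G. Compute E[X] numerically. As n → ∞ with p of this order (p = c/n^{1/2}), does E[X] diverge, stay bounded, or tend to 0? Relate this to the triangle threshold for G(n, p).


Number of potential triangles: C(123, 3) = 302621.
Each occurs with probability p³ ≈ (0.1803)³ ≈ 5.864518e-03.
By linearity: E[X] = C(123, 3)·p³ ≈ 302621 · 5.864518e-03 ≈ 1774.7263.
Since α = 1/2 < 1, p = c/n^{1/2} ≫ 1/n is above the triangle threshold p ~ 1/n. Asymptotically E[X] ~ (c³/6)·n^{3(1−α)} = (2³/6)·n^{1.5} → ∞; triangles are abundant w.h.p.

E[X] ≈ 1774.7263; in regime p = Θ(1/n^{1/2}) E[X] diverges (above the triangle threshold p ~ 1/n).


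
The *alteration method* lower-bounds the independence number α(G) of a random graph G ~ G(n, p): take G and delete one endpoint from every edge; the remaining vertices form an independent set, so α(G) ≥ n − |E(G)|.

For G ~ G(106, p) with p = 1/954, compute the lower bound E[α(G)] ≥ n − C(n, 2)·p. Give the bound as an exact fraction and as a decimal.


E[|E(G)|] = C(106, 2)·p = 5565 · (1/954) = 35/6.
E[α(G)] ≥ n − E[|E(G)|] = 106 − 35/6 = 601/6.
Numerically: ≈ 100.166667.
(This is only a lower bound; the true E[α(G)] may be larger.)

E[α(G)] ≥ 601/6 ≈ 100.166667.


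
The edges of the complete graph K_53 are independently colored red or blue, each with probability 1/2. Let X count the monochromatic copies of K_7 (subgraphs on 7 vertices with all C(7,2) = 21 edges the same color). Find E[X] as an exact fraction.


Let X = Σ_S X_S over the C(53, 7) = 154143080 subsets S of size 7, where X_S = 1 if the K_7 on S is monochromatic.
For a fixed S, the K_7 on S has C(7, 2) = 21 edges. P[all 21 edges red] = (1/2)^21, and likewise for blue, so P[monochromatic] = 2·(1/2)^21 = 2^{1 − 21} = 1/1048576.
Summing: E[X] = C(53, 7) · 2^{1 − 21} = 154143080 · 1/1048576 = 19267885/131072.
Numerically: E[X] ≈ 147.00230.

E[X] = C(53,7)·2^(1−C(7,2)) = 19267885/131072 ≈ 147.00230.


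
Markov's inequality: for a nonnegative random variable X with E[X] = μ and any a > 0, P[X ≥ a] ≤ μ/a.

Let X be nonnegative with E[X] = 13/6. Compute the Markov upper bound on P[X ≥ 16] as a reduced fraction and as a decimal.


μ = E[X] = 13/6, a = 16.
Markov: P[X ≥ 16] ≤ μ/a = (13/6)/16 = 13/96.
Numerically: ≈ 0.13542.
(Since a = 16 > μ = 2.16667, the bound 13/96 is < 1 and informative.)

P[X ≥ 16] ≤ 13/96 ≈ 0.13542.


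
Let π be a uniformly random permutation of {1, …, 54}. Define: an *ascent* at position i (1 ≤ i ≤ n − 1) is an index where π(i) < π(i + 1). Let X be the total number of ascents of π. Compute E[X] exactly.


Write X = Σ X_I over i = 1, …, 53, with X_I the indicator of one ascent.
There are 53 indicators.
For each fixed i, the pair (π(i), π(i+1)) is a uniformly random ordered pair of distinct values from {1, …, 54}; by symmetry P[π(i) < π(i+1)] = 1/2.
By linearity: E[X] = 53 · (1/2) = (54 − 1) · (1/2) = 53/2 ≈ 26.5000.

E[X] = 53/2 = 26.5000.


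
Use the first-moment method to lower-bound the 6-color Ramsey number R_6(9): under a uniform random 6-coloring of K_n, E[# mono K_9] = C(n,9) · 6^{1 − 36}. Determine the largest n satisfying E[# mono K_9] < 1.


We need C(n, 9) · 6^{1 − 36} < 1, i.e. C(n, 9) < 6^{36 − 1} = 1719070799748422591028658176.
Check values of n near the boundary:
  n = 4402: C(4402, 9) = 1696419745356657449393393700; 1696419745356657449393393700 < 1719070799748422591028658176? YES
  n = 4403: C(4403, 9) = 1699894433046281918452233150; 1699894433046281918452233150 < 1719070799748422591028658176? YES
  n = 4404: C(4404, 9) = 1703375445537161676647015880; 1703375445537161676647015880 < 1719070799748422591028658176? YES
  n = 4405: C(4405, 9) = 1706862792900636302463627150; 1706862792900636302463627150 < 1719070799748422591028658176? YES
  n = 4406: C(4406, 9) = 1710356485221788389505285700; 1710356485221788389505285700 < 1719070799748422591028658176? YES
  n = 4407: C(4407, 9) = 1713856532599459170657070050; 1713856532599459170657070050 < 1719070799748422591028658176? YES
  n = 4408: C(4408, 9) = 1717362945146264156457459600; 1717362945146264156457459600 < 1719070799748422591028658176? YES
  n = 4409: C(4409, 9) = 1720875732988608787686577131; 1720875732988608787686577131 < 1719070799748422591028658176? NO
The largest n with C(n, 9) < 1719070799748422591028658176 is n = 4408 (where E[X] = 35778394690547169926197075/35813974994758803979763712 ≈ 0.999). Hence R_6(9) > 4408, i.e. R_6(9) ≥ 4409.

Largest n = 4408; hence R_6(9) > 4408.
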